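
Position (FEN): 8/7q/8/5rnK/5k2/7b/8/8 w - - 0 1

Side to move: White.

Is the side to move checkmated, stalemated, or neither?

checkmate

White to move; white king on h5.
In check: yes, from the black queen on h7.
King squares — g4: attacked by Bh3; h4: attacked by Qh7; g5: attacked by Kf4; g6: attacked by Qh7; h6: attacked by Qh7.
Legal moves for White: none.
In check with no legal moves → checkmate.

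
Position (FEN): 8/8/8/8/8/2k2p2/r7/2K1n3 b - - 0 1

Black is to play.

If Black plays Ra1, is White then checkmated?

yes

After Ra1: white king on c1; in check: yes, from the black rook on a1.
King squares — b1: attacked by Ra1; d1: attacked by Ra1; b2: attacked by Kc3; c2: attacked by Ne1; d2: attacked by Kc3.
White has no legal moves → checkmate.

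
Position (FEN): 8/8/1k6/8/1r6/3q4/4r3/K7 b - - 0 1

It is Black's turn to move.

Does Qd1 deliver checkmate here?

After Qd1: white king on a1; in check: yes, from the black queen on d1.
King squares — b1: attacked by Qd1; a2: attacked by Re2; b2: attacked by Re2.
White has no legal moves → checkmate.

yes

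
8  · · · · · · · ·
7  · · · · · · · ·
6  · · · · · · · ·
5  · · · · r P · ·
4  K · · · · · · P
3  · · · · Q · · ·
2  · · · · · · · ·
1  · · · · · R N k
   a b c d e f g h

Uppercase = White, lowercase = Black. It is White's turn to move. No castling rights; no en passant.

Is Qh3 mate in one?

yes

After Qh3: black king on h1; in check: yes, from the white queen on h3.
King squares — g1: attacked by Rf1; g2: attacked by Qh3; h2: attacked by Qh3.
Black has no legal moves → checkmate.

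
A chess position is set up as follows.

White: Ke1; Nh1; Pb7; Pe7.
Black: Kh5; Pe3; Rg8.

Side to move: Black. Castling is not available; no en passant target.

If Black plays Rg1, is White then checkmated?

After Rg1: white king on e1; in check: yes, from the black rook on g1.
White has 1 legal reply: Ke2.
In check but a legal move exists → not checkmate.

no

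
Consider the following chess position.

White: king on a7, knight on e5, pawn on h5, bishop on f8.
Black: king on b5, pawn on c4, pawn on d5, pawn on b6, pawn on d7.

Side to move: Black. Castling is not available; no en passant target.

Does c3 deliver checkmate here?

After c3: white king on a7; in check: no.
White is not in check, so this cannot be checkmate.

no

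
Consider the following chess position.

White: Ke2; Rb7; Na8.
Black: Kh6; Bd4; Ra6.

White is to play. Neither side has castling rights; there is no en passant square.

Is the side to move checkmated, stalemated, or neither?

neither

White to move; white king on e2.
In check: no.
Legal moves for White include: Nc7, Nb6, Rb8, Rh7+, Rg7, Rf7, Re7, Rd7, Rc7, Ra7, Rb6+, Rb5, Rb4, Rb3, Rb2, Rb1, Kf3, Kd3, ... (list truncated; more exist).
White has legal moves and is not in check → neither.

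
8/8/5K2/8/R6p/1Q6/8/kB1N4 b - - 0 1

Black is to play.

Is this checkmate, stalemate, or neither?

Black to move; black king on a1.
In check: yes, from the white rook on a4.
King squares — b1: attacked by Qb3; a2: attacked by Bb1; b2: attacked by Nd1.
Legal moves for Black: none.
In check with no legal moves → checkmate.

checkmate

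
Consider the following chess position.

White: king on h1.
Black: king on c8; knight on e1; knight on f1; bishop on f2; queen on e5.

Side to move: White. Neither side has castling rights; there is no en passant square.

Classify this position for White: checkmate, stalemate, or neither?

stalemate

White to move; white king on h1.
In check: no.
King squares — g1: attacked by Bf2; g2: attacked by Ne1; h2: attacked by Nf1.
Legal moves for White: none.
Not in check and no legal moves → stalemate.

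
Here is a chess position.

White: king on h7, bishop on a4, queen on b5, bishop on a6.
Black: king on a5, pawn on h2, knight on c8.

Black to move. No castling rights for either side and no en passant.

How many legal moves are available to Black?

Black to move; king on a5.
In check: yes, from the white queen on b5.
Legal moves: none.
Count: 0.

0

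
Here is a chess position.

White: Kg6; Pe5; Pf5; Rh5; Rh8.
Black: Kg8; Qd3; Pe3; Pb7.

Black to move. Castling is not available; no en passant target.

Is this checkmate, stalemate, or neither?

checkmate

Black to move; black king on g8.
In check: yes, from the white rook on h8.
King squares — f7: attacked by Kg6; g7: attacked by Kg6; h7: attacked by Rh5; f8: attacked by Rh8; h8: attacked by Rh5.
Legal moves for Black: none.
In check with no legal moves → checkmate.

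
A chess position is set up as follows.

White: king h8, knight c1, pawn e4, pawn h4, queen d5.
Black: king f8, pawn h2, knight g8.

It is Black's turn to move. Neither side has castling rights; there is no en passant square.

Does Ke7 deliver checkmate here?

After Ke7: white king on h8; in check: no.
White is not in check, so this cannot be checkmate.

no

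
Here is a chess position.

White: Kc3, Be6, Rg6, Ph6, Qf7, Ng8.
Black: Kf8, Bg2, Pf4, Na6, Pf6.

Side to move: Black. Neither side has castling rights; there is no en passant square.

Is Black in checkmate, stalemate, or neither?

checkmate

Black to move; black king on f8.
In check: yes, from the white queen on f7.
King squares — e7: attacked by Qf7; f7: attacked by Be6; g7: attacked by Rg6; e8: attacked by Qf7; g8: attacked by Rg6.
Legal moves for Black: none.
In check with no legal moves → checkmate.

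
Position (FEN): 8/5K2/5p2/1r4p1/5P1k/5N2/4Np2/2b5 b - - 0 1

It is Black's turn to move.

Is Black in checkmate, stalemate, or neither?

Black to move; black king on h4.
In check: yes, from the white knight on f3.
Legal moves for Black: Kh5, Kg4, Kh3.
Black is in check but has 3 legal moves → neither.

neither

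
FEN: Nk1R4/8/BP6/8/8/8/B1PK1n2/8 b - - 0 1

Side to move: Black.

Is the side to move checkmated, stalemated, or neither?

checkmate

Black to move; black king on b8.
In check: yes, from the white rook on d8.
King squares — a7: attacked by Pb6; b7: attacked by Ba6; c7: attacked by Pb6; a8: attacked by Rd8; c8: attacked by Ba6.
Legal moves for Black: none.
In check with no legal moves → checkmate.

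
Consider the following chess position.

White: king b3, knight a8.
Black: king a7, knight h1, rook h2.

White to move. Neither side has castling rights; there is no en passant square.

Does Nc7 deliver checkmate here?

After Nc7: black king on a7; in check: no.
Black is not in check, so this cannot be checkmate.

no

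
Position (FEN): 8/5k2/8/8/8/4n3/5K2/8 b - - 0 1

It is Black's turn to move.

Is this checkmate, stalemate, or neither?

neither

Black to move; black king on f7.
In check: no.
Legal moves for Black: Kg8, Kf8, Ke8, Kg7, Ke7, Kg6, Kf6, Ke6, Nf5, Nd5, Ng4+, Nc4, Ng2, Nc2, Nf1, Nd1+.
Black has 16 legal moves and is not in check → neither.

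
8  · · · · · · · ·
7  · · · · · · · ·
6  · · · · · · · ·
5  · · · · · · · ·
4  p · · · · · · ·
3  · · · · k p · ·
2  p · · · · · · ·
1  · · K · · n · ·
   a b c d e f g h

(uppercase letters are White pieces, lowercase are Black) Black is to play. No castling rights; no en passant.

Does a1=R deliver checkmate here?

no

After a1=R: white king on c1; in check: yes, from the black rook on a1.
White has 2 legal replies: Kc2, Kb2.
In check but a legal move exists → not checkmate.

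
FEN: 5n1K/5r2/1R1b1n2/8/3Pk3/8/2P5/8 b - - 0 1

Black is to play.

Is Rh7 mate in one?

After Rh7: white king on h8; in check: yes, from the black rook on h7.
King squares — g7: attacked by Rh7; h7: attacked by Nf6; g8: attacked by Nf6.
White has no legal moves → checkmate.

yes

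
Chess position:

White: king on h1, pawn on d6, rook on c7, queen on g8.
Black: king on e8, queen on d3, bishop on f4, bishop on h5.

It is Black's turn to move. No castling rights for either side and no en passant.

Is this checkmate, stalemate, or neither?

Black to move; black king on e8.
In check: yes, from the white queen on g8.
King squares — d7: attacked by Rc7; e7: attacked by Pd6; f7: attacked by Rc7; d8: attacked by Qg8; f8: attacked by Qg8.
Legal moves for Black: none.
In check with no legal moves → checkmate.

checkmate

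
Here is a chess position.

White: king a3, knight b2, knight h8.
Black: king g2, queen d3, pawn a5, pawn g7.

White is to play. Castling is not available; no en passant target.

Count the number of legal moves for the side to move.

3

White to move; king on a3.
In check: yes, from the black queen on d3.
Legal moves: Ka4, Ka2, Nxd3.
Count: 3.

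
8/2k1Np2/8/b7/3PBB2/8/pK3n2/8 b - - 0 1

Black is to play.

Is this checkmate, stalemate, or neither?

neither

Black to move; black king on c7.
In check: yes, from the white bishop on f4.
Legal moves for Black: Kd8, Kd7, Kb6.
Black is in check but has 3 legal moves → neither.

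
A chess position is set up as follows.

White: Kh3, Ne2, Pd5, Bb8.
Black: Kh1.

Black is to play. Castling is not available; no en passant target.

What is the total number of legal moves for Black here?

Black to move; king on h1.
In check: no.
Legal moves: none.
Count: 0.

0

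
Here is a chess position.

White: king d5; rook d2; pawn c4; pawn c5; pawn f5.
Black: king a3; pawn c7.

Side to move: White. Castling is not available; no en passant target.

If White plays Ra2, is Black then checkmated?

After Ra2: black king on a3; in check: yes, from the white rook on a2.
Black has 3 legal replies: Kb4, Kb3, Kxa2.
In check but a legal move exists → not checkmate.

no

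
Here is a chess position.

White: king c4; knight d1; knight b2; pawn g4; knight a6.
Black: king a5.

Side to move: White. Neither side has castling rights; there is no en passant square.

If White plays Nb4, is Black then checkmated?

no

After Nb4: black king on a5; in check: no.
Black is not in check, so this cannot be checkmate.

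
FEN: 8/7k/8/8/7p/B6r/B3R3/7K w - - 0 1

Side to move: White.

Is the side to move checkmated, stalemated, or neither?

White to move; white king on h1.
In check: yes, from the black rook on h3.
Legal moves for White: Kg2, Kg1, Rh2.
White is in check but has 3 legal moves → neither.

neither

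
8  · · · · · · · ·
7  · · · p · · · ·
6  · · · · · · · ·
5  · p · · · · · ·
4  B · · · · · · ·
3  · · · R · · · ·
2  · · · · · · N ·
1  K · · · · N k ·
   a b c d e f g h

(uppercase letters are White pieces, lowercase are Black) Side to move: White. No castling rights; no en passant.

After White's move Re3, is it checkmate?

After Re3: black king on g1; in check: no.
Black is not in check, so this cannot be checkmate.

no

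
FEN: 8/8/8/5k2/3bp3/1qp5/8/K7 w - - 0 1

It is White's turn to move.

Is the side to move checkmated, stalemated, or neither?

White to move; white king on a1.
In check: no.
King squares — b1: attacked by Qb3; a2: attacked by Qb3; b2: attacked by Qb3.
Legal moves for White: none.
Not in check and no legal moves → stalemate.

stalemate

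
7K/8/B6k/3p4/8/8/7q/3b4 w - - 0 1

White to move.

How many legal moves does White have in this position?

8

White to move; king on h8.
In check: no.
Legal moves: Kg8, Bc8, Bb7, Bb5, Bc4, Bd3, Be2, Bf1.
Count: 8.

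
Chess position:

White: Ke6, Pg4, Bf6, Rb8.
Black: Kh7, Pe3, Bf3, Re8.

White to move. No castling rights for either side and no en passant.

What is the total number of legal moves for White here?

White to move; king on e6.
In check: yes, from the black rook on e8.
Legal moves: Kf7, Kd7, Kd6, Kf5, Rxe8, Be7.
Count: 6.

6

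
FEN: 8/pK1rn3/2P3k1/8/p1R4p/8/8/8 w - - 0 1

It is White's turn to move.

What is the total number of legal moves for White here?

5

White to move; king on b7.
In check: yes, from the black rook on d7.
Legal moves: Kb8, Ka8, Ka6, cxd7, c7.
Count: 5.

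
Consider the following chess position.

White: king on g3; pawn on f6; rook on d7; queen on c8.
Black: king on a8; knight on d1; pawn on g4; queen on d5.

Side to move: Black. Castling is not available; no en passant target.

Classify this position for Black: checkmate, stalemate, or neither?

Black to move; black king on a8.
In check: yes, from the white queen on c8.
King squares — a7: attacked by Rd7; b7: attacked by Rd7; b8: attacked by Qc8.
Legal moves for Black: none.
In check with no legal moves → checkmate.

checkmate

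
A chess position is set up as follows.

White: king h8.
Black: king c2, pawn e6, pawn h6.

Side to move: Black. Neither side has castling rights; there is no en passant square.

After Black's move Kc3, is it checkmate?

no

After Kc3: white king on h8; in check: no.
White is not in check, so this cannot be checkmate.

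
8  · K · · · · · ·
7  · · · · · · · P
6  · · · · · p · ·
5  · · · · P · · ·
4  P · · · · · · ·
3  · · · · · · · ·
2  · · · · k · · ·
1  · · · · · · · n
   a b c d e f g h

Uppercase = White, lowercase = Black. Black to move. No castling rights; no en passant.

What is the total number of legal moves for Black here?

12

Black to move; king on e2.
In check: no.
Legal moves: Kf3, Ke3, Kd3, Kf2, Kd2, Kf1, Ke1, Kd1, Ng3, Nf2, fxe5, f5.
Count: 12.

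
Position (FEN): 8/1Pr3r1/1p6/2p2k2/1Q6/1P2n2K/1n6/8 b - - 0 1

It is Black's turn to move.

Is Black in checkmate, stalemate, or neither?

neither

Black to move; black king on f5.
In check: no.
Legal moves for Black include: Rg8, Rh7+, Rgf7, Rge7, Rgd7, Rg6, Rg5, Rg4, Rg3+, Rg2, Rg1, Rc8, Rcf7, Rce7, Rcd7, Rxb7, Rc6, Kg6, ... (list truncated; more exist).
Black has legal moves and is not in check → neither.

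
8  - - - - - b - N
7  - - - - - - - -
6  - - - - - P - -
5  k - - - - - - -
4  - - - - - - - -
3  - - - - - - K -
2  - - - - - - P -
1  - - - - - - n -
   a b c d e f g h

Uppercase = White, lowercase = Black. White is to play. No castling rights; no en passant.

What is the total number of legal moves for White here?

8

White to move; king on g3.
In check: no.
Legal moves: Nf7, Ng6, Kh4, Kg4, Kf4, Kh2, Kf2, f7.
Count: 8.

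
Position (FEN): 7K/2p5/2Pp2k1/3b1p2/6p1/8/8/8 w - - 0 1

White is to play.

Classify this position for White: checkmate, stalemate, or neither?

stalemate

White to move; white king on h8.
In check: no.
King squares — g7: attacked by Kg6; h7: attacked by Kg6; g8: attacked by Bd5.
Legal moves for White: none.
Not in check and no legal moves → stalemate.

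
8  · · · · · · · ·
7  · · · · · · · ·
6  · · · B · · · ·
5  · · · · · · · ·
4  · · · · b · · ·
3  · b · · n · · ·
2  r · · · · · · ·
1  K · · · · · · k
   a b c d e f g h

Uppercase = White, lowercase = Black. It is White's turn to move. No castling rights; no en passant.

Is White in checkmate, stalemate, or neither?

White to move; white king on a1.
In check: yes, from the black rook on a2.
King squares — b1: attacked by Be4; a2: attacked by Bb3; b2: attacked by Ra2.
Legal moves for White: none.
In check with no legal moves → checkmate.

checkmate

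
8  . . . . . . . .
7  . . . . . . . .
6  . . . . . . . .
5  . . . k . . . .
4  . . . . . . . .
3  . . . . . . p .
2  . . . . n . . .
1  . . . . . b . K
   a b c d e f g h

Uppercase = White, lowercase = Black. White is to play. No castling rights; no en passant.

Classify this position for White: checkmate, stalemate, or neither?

White to move; white king on h1.
In check: no.
King squares — g1: attacked by Ne2; g2: attacked by Bf1; h2: attacked by Pg3.
Legal moves for White: none.
Not in check and no legal moves → stalemate.

stalemate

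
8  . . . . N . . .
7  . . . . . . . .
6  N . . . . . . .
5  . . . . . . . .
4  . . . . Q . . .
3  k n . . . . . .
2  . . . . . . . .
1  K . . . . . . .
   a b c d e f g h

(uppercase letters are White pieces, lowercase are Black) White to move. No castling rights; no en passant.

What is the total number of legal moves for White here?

White to move; king on a1.
In check: yes, from the black knight on b3.
Legal moves: Kb1.
Count: 1.

1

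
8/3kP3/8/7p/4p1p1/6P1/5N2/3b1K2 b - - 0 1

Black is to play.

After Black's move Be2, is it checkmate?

no

After Be2: white king on f1; in check: yes, from the black bishop on e2.
White has 4 legal replies: Kg2, Kxe2, Kg1, Ke1.
In check but a legal move exists → not checkmate.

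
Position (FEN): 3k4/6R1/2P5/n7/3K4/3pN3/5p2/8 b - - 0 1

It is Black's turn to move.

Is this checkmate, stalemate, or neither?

Black to move; black king on d8.
In check: no.
Legal moves for Black: Ke8, Kc8, Nb7, Nxc6+, Nc4, Nb3+, d2, f1=Q, f1=R, f1=B, f1=N.
Black has 11 legal moves and is not in check → neither.

neither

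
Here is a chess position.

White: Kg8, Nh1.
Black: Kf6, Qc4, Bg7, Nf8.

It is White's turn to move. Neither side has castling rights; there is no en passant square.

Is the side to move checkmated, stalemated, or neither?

checkmate

White to move; white king on g8.
In check: yes, from the black queen on c4.
King squares — f7: attacked by Qc4; g7: attacked by Kf6; h7: attacked by Nf8; f8: attacked by Bg7; h8: attacked by Bg7.
Legal moves for White: none.
In check with no legal moves → checkmate.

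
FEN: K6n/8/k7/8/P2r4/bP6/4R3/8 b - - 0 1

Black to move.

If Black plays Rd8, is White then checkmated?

After Rd8: white king on a8; in check: yes, from the black rook on d8.
King squares — a7: attacked by Ka6; b7: attacked by Ka6; b8: attacked by Rd8.
White has no legal moves → checkmate.

yes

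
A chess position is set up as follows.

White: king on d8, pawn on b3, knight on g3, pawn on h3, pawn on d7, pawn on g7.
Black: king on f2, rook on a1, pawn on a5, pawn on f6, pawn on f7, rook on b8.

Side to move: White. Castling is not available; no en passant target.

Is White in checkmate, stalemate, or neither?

neither

White to move; white king on d8.
In check: yes, from the black rook on b8.
King squares — c7: available; d7: own pawn; e7: available; c8: attacked by Rb8; e8: attacked by Rb8.
Legal moves for White: Ke7, Kc7.
White is in check but has 2 legal moves → neither.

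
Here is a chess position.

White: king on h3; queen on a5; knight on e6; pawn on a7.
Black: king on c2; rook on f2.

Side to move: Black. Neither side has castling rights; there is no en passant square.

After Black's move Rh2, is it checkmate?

no

After Rh2: white king on h3; in check: yes, from the black rook on h2.
White has 3 legal replies: Kg4, Kg3, Kxh2.
In check but a legal move exists → not checkmate.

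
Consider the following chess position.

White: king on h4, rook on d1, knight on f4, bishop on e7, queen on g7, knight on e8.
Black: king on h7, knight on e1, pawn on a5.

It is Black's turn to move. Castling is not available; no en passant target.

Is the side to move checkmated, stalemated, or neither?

Black to move; black king on h7.
In check: yes, from the white queen on g7.
King squares — g6: attacked by Nf4; h6: attacked by Qg7; g7: attacked by Ne8; g8: attacked by Qg7; h8: attacked by Qg7.
Legal moves for Black: none.
In check with no legal moves → checkmate.

checkmate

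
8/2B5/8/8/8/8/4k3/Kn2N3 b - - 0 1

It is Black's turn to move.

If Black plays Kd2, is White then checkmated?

After Kd2: white king on a1; in check: no.
White is not in check, so this cannot be checkmate.

no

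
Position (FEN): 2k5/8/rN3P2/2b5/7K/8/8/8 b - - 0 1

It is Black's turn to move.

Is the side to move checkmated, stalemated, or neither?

neither

Black to move; black king on c8.
In check: yes, from the white knight on b6.
Legal moves for Black: Kd8, Kb8, Kc7, Kb7, Rxb6, Bxb6.
Black is in check but has 6 legal moves → neither.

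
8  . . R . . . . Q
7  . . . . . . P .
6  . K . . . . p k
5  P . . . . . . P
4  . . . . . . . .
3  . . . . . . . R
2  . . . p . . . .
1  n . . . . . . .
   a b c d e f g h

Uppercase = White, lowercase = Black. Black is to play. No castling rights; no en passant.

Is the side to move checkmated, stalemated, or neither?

Black to move; black king on h6.
In check: yes, from the white queen on h8.
King squares — g5: available; h5: attacked by Rh3; g6: own pawn; g7: attacked by Qh8; h7: attacked by Qh8.
Legal moves for Black: Kg5.
Black is in check but has 1 legal move → neither.

neither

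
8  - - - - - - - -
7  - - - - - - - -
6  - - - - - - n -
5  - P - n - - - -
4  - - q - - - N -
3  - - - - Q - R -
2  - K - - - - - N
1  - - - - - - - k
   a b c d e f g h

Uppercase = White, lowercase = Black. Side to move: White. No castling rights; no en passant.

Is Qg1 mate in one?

yes

After Qg1: black king on h1; in check: yes, from the white queen on g1.
King squares — g1: attacked by Rg3; g2: attacked by Qg1; h2: attacked by Qg1.
Black has no legal moves → checkmate.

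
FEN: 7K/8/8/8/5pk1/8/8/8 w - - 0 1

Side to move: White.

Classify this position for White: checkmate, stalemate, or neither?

neither

White to move; white king on h8.
In check: no.
Legal moves for White: Kg8, Kh7, Kg7.
White has 3 legal moves and is not in check → neither.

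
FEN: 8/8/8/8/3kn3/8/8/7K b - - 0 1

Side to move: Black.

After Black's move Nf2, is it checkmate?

After Nf2: white king on h1; in check: yes, from the black knight on f2.
White has 3 legal replies: Kh2, Kg2, Kg1.
In check but a legal move exists → not checkmate.

no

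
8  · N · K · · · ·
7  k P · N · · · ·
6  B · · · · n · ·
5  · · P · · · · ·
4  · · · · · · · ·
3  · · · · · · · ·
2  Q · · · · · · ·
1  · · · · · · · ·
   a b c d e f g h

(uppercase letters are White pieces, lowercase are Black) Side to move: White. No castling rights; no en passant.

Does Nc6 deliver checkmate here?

After Nc6: black king on a7; in check: yes, from the white knight on c6.
King squares — a6: attacked by Qa2; b6: attacked by Pc5; b7: attacked by Ba6; a8: attacked by Pb7; b8: attacked by Nc6.
Black has no legal moves → checkmate.

yes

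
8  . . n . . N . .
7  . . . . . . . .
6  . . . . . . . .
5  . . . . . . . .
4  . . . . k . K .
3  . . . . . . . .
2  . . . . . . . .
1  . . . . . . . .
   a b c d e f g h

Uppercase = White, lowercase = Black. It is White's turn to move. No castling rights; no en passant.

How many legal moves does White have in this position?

9

White to move; king on g4.
In check: no.
Legal moves: Nh7, Nd7, Ng6, Ne6, Kh5, Kg5, Kh4, Kh3, Kg3.
Count: 9.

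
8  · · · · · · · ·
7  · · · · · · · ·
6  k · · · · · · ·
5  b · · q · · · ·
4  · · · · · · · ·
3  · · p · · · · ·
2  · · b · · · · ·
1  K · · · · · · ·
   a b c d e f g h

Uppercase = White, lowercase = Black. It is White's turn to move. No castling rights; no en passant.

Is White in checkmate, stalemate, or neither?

White to move; white king on a1.
In check: no.
King squares — b1: attacked by Bc2; a2: attacked by Qd5; b2: attacked by Pc3.
Legal moves for White: none.
Not in check and no legal moves → stalemate.

stalemate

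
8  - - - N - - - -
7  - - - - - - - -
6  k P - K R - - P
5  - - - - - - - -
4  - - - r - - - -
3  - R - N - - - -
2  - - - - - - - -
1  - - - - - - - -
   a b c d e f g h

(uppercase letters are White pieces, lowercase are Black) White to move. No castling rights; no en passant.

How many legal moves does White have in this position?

White to move; king on d6.
In check: yes, from the black rook on d4.
Legal moves: Ke7, Kc7, Kc6, Ke5, Kc5.
Count: 5.

5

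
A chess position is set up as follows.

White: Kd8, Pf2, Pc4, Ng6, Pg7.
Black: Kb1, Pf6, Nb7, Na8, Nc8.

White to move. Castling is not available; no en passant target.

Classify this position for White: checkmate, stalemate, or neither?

neither

White to move; white king on d8.
In check: yes, from the black knight on b7.
Legal moves for White: Ke8, Kxc8, Kd7.
White is in check but has 3 legal moves → neither.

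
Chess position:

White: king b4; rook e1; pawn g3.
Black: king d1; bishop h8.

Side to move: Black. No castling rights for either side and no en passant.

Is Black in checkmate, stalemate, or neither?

Black to move; black king on d1.
In check: yes, from the white rook on e1.
Legal moves for Black: Kd2, Kc2, Kxe1.
Black is in check but has 3 legal moves → neither.

neither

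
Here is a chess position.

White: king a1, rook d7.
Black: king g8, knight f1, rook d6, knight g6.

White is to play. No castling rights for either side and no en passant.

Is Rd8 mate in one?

no

After Rd8: black king on g8; in check: yes, from the white rook on d8.
Black has 5 legal replies: Kh7, Kg7, Kf7, Nf8, Rxd8.
In check but a legal move exists → not checkmate.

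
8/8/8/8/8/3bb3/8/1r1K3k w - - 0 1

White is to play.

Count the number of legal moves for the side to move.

White to move; king on d1.
In check: yes, from the black rook on b1.
Legal moves: none.
Count: 0.

0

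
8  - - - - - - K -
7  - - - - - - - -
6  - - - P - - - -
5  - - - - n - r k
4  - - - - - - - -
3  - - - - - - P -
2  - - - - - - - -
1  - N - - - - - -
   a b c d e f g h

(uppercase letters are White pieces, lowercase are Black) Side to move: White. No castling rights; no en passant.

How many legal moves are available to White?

White to move; king on g8.
In check: yes, from the black rook on g5.
Legal moves: Kh8, Kf8, Kh7.
Count: 3.

3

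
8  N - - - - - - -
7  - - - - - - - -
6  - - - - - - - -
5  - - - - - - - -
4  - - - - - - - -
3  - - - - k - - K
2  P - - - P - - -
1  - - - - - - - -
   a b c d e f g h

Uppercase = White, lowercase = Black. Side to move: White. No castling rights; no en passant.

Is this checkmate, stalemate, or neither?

neither

White to move; white king on h3.
In check: no.
Legal moves for White: Nc7, Nb6, Kh4, Kg4, Kg3, Kh2, Kg2, a3, a4.
White has 9 legal moves and is not in check → neither.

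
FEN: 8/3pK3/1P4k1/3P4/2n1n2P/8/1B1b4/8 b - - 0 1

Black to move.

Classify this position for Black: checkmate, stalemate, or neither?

neither

Black to move; black king on g6.
In check: no.
Legal moves for Black include: Kh7, Kh6, Kh5, Kf5, Nf6, Ned6, Ng5, Nc5, Ng3, Nc3, Nf2, Ncd6, Nxb6, Ne5, Na5, Ne3, Na3, Nxb2, ... (list truncated; more exist).
Black has legal moves and is not in check → neither.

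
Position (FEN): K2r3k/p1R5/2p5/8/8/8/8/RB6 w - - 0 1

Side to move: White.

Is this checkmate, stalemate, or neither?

White to move; white king on a8.
In check: yes, from the black rook on d8.
Legal moves for White: Kb7, Kxa7, Rc8.
White is in check but has 3 legal moves → neither.

neither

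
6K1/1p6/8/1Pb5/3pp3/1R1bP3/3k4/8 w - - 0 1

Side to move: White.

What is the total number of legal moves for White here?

12

White to move; king on g8.
In check: no.
Legal moves: Kh8, Kh7, Kg7, Kf7, Rb4, Rxd3+, Rc3, Ra3, Rb2+, Rb1, exd4, b6.
Count: 12.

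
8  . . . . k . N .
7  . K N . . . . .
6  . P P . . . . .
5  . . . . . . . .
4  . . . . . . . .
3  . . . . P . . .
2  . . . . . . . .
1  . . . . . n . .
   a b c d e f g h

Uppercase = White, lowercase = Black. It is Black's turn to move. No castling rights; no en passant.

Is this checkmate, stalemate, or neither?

Black to move; black king on e8.
In check: yes, from the white knight on c7.
King squares — d7: attacked by Pc6; e7: attacked by Ng8; f7: available; d8: available; f8: available.
Legal moves for Black: Kf8, Kd8, Kf7.
Black is in check but has 3 legal moves → neither.

neither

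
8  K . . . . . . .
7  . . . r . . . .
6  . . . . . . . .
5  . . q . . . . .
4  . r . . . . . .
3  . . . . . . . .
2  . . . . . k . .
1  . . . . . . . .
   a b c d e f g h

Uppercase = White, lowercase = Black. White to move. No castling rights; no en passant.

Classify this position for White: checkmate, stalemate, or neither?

stalemate

White to move; white king on a8.
In check: no.
King squares — a7: attacked by Qc5; b7: attacked by Rb4; b8: attacked by Rb4.
Legal moves for White: none.
Not in check and no legal moves → stalemate.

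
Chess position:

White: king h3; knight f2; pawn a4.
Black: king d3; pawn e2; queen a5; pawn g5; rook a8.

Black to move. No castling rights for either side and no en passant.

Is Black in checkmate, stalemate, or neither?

neither

Black to move; black king on d3.
In check: yes, from the white knight on f2.
King squares — c2: available; d2: available; e2: own pawn; c3: available; e3: available; c4: available; d4: available; e4: attacked by Nf2.
Legal moves for Black: Kd4, Kc4, Ke3, Kc3, Kd2, Kc2.
Black is in check but has 6 legal moves → neither.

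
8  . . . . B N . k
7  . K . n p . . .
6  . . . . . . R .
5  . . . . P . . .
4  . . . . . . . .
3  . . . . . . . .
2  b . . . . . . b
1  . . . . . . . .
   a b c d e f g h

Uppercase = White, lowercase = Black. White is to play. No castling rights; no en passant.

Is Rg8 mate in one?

After Rg8: black king on h8; in check: yes, from the white rook on g8.
Black has 2 legal replies: Kxg8, Bxg8.
In check but a legal move exists → not checkmate.

no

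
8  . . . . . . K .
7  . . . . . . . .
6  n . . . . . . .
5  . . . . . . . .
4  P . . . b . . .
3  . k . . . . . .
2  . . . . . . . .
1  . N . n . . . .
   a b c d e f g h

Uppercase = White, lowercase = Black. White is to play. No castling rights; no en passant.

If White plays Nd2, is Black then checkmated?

no

After Nd2: black king on b3; in check: yes, from the white knight on d2.
Black has 7 legal replies: Kb4, Kxa4, Kc3, Ka3, Kc2, Kb2, Ka2.
In check but a legal move exists → not checkmate.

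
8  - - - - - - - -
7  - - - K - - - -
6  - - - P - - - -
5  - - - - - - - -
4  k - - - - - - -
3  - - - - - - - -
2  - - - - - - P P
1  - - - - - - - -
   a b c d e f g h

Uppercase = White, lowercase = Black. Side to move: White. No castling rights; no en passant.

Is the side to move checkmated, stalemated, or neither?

neither

White to move; white king on d7.
In check: no.
Legal moves for White: Ke8, Kd8, Kc8, Ke7, Kc7, Ke6, Kc6, h3, g3, h4, g4.
White has 11 legal moves and is not in check → neither.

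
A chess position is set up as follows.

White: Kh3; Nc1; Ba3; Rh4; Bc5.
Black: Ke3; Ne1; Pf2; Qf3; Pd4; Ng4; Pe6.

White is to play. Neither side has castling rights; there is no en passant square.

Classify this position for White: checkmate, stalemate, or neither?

checkmate

White to move; white king on h3.
In check: yes, from the black queen on f3.
King squares — g2: attacked by Ne1; h2: attacked by Ng4; g3: attacked by Qf3; g4: attacked by Qf3; h4: own rook.
Legal moves for White: none.
In check with no legal moves → checkmate.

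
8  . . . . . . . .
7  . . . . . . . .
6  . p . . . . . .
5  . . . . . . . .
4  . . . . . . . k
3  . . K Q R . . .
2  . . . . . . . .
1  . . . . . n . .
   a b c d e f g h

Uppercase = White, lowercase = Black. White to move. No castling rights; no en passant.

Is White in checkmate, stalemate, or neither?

White to move; white king on c3.
In check: no.
Legal moves for White include: Re8, Re7, Re6, Re5, Re4+, Rh3+, Rg3, Rf3, Re2, Re1, Qd8+, Qh7+, Qd7, Qg6, Qd6, Qa6, Qf5, Qd5, ... (list truncated; more exist).
White has legal moves and is not in check → neither.

neither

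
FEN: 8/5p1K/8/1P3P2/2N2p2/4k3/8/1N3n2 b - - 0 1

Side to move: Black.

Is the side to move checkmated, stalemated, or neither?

Black to move; black king on e3.
In check: yes, from the white knight on c4.
Legal moves for Black: Ke4, Kd4, Kf3, Kd3, Kf2, Ke2.
Black is in check but has 6 legal moves → neither.

neither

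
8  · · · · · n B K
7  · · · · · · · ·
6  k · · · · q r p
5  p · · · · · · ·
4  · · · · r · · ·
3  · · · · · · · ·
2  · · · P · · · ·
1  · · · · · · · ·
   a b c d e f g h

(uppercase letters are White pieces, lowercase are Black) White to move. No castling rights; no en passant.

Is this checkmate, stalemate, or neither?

checkmate

White to move; white king on h8.
In check: yes, from the black queen on f6.
King squares — g7: attacked by Qf6; h7: attacked by Nf8; g8: own bishop.
Legal moves for White: none.
In check with no legal moves → checkmate.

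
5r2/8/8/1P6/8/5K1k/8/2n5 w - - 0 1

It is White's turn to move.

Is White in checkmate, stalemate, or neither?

neither

White to move; white king on f3.
In check: yes, from the black rook on f8.
Legal moves for White: Ke4, Ke3.
White is in check but has 2 legal moves → neither.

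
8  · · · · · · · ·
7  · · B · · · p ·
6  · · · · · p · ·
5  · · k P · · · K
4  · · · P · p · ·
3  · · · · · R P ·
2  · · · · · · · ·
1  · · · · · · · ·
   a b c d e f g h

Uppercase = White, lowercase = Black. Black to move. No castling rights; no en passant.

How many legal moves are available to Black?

5

Black to move; king on c5.
In check: yes, from the white pawn on d4.
Legal moves: Kxd5, Kb5, Kxd4, Kc4, Kb4.
Count: 5.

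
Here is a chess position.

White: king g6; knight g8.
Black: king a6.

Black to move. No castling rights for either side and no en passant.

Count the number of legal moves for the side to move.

5

Black to move; king on a6.
In check: no.
Legal moves: Kb7, Ka7, Kb6, Kb5, Ka5.
Count: 5.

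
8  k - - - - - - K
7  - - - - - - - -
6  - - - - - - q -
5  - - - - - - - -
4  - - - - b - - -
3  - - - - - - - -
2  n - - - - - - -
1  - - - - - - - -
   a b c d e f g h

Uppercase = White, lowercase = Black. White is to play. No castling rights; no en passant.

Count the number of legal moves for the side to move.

White to move; king on h8.
In check: no.
Legal moves: none.
Count: 0.

0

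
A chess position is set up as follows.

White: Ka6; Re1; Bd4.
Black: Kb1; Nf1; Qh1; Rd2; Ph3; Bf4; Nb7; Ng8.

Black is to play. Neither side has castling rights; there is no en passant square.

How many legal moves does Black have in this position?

Black to move; king on b1.
In check: yes, from the white rook on e1.
Legal moves: Kc2, Ka2, Rd1.
Count: 3.

3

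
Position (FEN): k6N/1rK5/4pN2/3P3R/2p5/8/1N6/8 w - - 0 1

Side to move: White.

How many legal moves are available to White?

White to move; king on c7.
In check: yes, from the black rook on b7.
Legal moves: Kd8, Kc8, Kd6, Kc6.
Count: 4.

4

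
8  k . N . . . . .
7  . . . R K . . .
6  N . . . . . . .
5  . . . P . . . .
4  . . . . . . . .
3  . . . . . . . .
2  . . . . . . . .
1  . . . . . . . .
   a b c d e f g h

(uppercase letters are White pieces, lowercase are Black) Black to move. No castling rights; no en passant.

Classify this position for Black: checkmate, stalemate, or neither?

stalemate

Black to move; black king on a8.
In check: no.
King squares — a7: attacked by Rd7; b7: attacked by Rd7; b8: attacked by Na6.
Legal moves for Black: none.
Not in check and no legal moves → stalemate.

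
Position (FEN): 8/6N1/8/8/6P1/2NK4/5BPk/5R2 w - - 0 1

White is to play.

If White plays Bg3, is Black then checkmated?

After Bg3: black king on h2; in check: yes, from the white bishop on g3.
Black has 2 legal replies: Kxg3, Kxg2.
In check but a legal move exists → not checkmate.

no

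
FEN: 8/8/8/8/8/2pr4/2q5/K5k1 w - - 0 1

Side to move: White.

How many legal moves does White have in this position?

0

White to move; king on a1.
In check: no.
Legal moves: none.
Count: 0.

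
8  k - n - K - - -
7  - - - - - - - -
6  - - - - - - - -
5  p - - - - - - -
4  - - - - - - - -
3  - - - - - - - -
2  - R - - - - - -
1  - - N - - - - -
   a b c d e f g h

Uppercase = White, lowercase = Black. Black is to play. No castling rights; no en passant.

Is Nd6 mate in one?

After Nd6: white king on e8; in check: yes, from the black knight on d6.
White has 4 legal replies: Kf8, Kd8, Ke7, Kd7.
In check but a legal move exists → not checkmate.

no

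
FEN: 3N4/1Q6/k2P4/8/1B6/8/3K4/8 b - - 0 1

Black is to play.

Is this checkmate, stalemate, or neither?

checkmate

Black to move; black king on a6.
In check: yes, from the white queen on b7.
King squares — a5: attacked by Bb4; b5: attacked by Qb7; b6: attacked by Qb7; a7: attacked by Qb7; b7: attacked by Nd8.
Legal moves for Black: none.
In check with no legal moves → checkmate.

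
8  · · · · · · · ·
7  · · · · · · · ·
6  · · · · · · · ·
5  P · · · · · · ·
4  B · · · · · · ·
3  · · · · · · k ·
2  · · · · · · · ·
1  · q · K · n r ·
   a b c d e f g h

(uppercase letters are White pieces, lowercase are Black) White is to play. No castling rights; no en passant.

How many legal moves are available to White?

White to move; king on d1.
In check: yes, from the black queen on b1.
Legal moves: Ke2.
Count: 1.

1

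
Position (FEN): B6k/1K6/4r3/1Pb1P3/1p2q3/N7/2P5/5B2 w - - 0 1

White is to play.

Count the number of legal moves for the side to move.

3

White to move; king on b7.
In check: yes, from the black queen on e4.
Legal moves: Kc8, Kb8, Kc7.
Count: 3.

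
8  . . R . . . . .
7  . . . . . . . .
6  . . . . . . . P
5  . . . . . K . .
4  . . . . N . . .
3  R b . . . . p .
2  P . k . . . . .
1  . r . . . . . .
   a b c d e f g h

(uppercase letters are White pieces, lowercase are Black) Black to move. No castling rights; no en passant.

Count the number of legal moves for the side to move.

Black to move; king on c2.
In check: yes, from the white rook on c8.
Legal moves: Kd3, Kb2, Kd1, Bc4.
Count: 4.

4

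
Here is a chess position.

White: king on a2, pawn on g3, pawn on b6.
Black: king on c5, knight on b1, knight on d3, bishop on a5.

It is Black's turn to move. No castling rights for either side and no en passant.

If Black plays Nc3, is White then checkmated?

After Nc3: white king on a2; in check: yes, from the black knight on c3.
White has 3 legal replies: Kb3, Ka3, Ka1.
In check but a legal move exists → not checkmate.

no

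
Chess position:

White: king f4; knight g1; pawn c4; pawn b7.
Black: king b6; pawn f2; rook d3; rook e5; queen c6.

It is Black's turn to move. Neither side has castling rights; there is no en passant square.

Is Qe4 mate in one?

yes

After Qe4: white king on f4; in check: yes, from the black queen on e4.
King squares — e3: attacked by Rd3; f3: attacked by Rd3; g3: attacked by Rd3; e4: attacked by Re5; g4: attacked by Qe4; e5: attacked by Qe4; f5: attacked by Qe4; g5: attacked by Re5.
White has no legal moves → checkmate.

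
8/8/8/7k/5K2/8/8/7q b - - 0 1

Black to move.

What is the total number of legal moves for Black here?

20

Black to move; king on h5.
In check: no.
Legal moves: Kh6, Kg6, Kh4, Qa8, Qb7, Qc6, Qd5, Qh4+, Qe4+, Qh3, Qf3+, Qh2+, Qg2, Qg1, Qf1+, Qe1, Qd1, Qc1+, Qb1, Qa1.
Count: 20.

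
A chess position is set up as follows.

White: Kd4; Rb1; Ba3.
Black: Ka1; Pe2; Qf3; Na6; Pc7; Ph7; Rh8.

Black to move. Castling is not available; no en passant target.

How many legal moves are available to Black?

2

Black to move; king on a1.
In check: yes, from the white rook on b1.
Legal moves: Ka2, Kxb1.
Count: 2.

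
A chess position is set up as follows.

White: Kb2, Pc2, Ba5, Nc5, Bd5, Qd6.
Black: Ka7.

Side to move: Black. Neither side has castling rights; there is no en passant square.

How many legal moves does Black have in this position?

0

Black to move; king on a7.
In check: no.
Legal moves: none.
Count: 0.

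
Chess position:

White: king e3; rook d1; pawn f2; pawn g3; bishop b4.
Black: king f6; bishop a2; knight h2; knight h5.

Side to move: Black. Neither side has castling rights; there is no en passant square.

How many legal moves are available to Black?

Black to move; king on f6.
In check: no.
Legal moves: Kg7, Kf7, Kg6, Ke6, Kg5, Kf5, Ke5, Ng7, Nf4, Nxg3, Ng4+, Nf3, Nf1+, Bg8, Bf7, Be6, Bd5, Bc4, Bb3, Bb1.
Count: 20.

20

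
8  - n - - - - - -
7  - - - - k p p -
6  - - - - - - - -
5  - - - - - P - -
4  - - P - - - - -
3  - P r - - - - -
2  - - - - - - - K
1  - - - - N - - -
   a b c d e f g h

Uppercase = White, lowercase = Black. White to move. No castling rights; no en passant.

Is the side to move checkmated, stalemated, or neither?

White to move; white king on h2.
In check: no.
Legal moves for White: Kg2, Kh1, Kg1, Nf3, Nd3, Ng2, Nc2, f6+, c5, b4.
White has 10 legal moves and is not in check → neither.

neither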